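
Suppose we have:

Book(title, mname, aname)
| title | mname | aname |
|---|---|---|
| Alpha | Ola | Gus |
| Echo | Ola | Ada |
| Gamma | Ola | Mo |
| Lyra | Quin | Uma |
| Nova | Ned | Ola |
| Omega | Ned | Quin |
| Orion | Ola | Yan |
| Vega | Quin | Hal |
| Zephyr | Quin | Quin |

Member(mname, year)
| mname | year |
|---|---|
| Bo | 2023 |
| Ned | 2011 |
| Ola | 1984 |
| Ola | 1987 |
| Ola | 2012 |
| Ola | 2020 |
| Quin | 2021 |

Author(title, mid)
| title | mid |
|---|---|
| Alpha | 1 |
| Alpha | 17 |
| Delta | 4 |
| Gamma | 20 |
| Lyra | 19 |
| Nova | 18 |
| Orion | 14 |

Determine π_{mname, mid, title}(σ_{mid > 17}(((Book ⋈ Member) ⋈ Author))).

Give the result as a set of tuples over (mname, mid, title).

{(Ned, 18, Nova), (Ola, 20, Gamma), (Quin, 19, Lyra)}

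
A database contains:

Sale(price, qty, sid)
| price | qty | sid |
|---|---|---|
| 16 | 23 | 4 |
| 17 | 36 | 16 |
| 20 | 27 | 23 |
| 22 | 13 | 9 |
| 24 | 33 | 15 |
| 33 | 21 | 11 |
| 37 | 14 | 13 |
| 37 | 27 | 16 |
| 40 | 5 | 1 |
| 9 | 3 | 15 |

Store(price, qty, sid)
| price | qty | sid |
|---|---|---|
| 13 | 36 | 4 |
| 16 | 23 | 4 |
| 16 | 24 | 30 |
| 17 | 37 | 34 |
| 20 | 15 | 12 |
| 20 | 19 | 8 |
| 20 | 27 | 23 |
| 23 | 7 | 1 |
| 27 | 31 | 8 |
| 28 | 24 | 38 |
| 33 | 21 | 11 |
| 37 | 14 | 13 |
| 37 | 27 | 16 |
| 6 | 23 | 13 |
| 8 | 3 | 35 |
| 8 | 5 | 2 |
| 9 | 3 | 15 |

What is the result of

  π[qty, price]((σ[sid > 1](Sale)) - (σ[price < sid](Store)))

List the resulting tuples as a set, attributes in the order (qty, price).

Apply σ_{sid > 1}; surviving tuples: {(16, 23, 4), (17, 36, 16), (20, 27, 23), (22, 13, 9), (24, 33, 15), (33, 21, 11), (37, 14, 13), (37, 27, 16), (9, 3, 15)}
Apply σ_{price < sid}; surviving tuples: {(16, 24, 30), (17, 37, 34), (20, 27, 23), (28, 24, 38), (6, 23, 13), (8, 3, 35), (9, 3, 15)}
Taking the difference: {(16, 23, 4), (17, 36, 16), (22, 13, 9), (24, 33, 15), (33, 21, 11), (37, 14, 13), (37, 27, 16)}
Projecting to qty, price: {(13, 22), (14, 37), (21, 33), (23, 16), (27, 37), (33, 24), (36, 17)}

{(13, 22), (14, 37), (21, 33), (23, 16), (27, 37), (33, 24), (36, 17)}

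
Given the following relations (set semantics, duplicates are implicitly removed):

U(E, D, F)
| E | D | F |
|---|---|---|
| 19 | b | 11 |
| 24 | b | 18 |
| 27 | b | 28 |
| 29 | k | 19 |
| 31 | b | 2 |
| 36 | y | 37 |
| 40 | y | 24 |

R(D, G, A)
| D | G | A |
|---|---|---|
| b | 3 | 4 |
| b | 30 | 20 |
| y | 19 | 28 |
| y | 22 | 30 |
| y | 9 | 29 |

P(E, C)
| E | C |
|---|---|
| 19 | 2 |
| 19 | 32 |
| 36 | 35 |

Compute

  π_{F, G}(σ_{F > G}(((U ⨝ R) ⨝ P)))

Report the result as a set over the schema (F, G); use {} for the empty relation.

{(11, 3), (37, 19), (37, 22), (37, 9)}

Natural join on D: {(19, b, 11, 3, 4), (19, b, 11, 30, 20), (24, b, 18, 3, 4), (24, b, 18, 30, 20), (27, b, 28, 3, 4), (27, b, 28, 30, 20), (31, b, 2, 3, 4), (31, b, 2, 30, 20), (36, y, 37, 19, 28), (36, y, 37, 22, 30), (36, y, 37, 9, 29), (40, y, 24, 19, 28), (40, y, 24, 22, 30), (40, y, 24, 9, 29)}
Natural join on E: {(19, b, 11, 3, 4, 2), (19, b, 11, 3, 4, 32), (19, b, 11, 30, 20, 2), (19, b, 11, 30, 20, 32), (36, y, 37, 19, 28, 35), (36, y, 37, 22, 30, 35), (36, y, 37, 9, 29, 35)}
Filtering on F > G leaves {(19, b, 11, 3, 4, 2), (19, b, 11, 3, 4, 32), (36, y, 37, 19, 28, 35), (36, y, 37, 22, 30, 35), (36, y, 37, 9, 29, 35)}.
Projecting to F, G (1 duplicate(s) eliminated): {(11, 3), (37, 19), (37, 22), (37, 9)}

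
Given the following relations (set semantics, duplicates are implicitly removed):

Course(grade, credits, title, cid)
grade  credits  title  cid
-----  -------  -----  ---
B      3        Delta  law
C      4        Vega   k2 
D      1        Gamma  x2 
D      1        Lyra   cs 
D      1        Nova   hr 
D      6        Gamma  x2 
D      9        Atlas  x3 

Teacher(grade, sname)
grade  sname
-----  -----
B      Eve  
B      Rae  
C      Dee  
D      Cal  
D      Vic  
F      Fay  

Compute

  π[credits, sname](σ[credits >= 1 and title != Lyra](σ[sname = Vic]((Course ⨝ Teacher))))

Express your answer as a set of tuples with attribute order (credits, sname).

{(1, Vic), (6, Vic), (9, Vic)}

Course ⋈ Teacher (natural join on grade): {(B, 3, Delta, law, Eve), (B, 3, Delta, law, Rae), (C, 4, Vega, k2, Dee), (D, 1, Gamma, x2, Cal), (D, 1, Gamma, x2, Vic), (D, 1, Lyra, cs, Cal), (D, 1, Lyra, cs, Vic), (D, 1, Nova, hr, Cal), (D, 1, Nova, hr, Vic), (D, 6, Gamma, x2, Cal), (D, 6, Gamma, x2, Vic), (D, 9, Atlas, x3, Cal), (D, 9, Atlas, x3, Vic)}
Apply σ_{sname = Vic}; surviving tuples: {(D, 1, Gamma, x2, Vic), (D, 1, Lyra, cs, Vic), (D, 1, Nova, hr, Vic), (D, 6, Gamma, x2, Vic), (D, 9, Atlas, x3, Vic)}
Apply σ_{credits >= 1 and title != Lyra}; surviving tuples: {(D, 1, Gamma, x2, Vic), (D, 1, Nova, hr, Vic), (D, 6, Gamma, x2, Vic), (D, 9, Atlas, x3, Vic)}
Projecting to credits, sname (1 duplicate(s) eliminated): {(1, Vic), (6, Vic), (9, Vic)}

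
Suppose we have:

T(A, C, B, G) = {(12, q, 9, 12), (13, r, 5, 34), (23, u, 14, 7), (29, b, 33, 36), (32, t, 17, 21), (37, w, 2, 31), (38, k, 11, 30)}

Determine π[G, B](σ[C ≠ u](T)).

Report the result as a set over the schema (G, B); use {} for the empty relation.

Filtering on C ≠ u leaves {(12, q, 9, 12), (13, r, 5, 34), (29, b, 33, 36), (32, t, 17, 21), (37, w, 2, 31), (38, k, 11, 30)}.
π_{G, B} gives {(12, 9), (21, 17), (30, 11), (31, 2), (34, 5), (36, 33)}.

{(12, 9), (21, 17), (30, 11), (31, 2), (34, 5), (36, 33)}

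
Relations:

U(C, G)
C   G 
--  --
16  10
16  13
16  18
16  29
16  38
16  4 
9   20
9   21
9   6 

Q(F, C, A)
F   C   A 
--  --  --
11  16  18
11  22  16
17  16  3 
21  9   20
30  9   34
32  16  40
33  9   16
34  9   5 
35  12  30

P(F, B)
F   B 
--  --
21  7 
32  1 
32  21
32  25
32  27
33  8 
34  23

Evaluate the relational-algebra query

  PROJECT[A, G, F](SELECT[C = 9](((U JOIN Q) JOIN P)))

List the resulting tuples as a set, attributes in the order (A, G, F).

{(16, 20, 33), (16, 21, 33), (16, 6, 33), (20, 20, 21), (20, 21, 21), (20, 6, 21), (5, 20, 34), (5, 21, 34), (5, 6, 34)}

Joining U and Q on C yields {(16, 10, 11, 18), (16, 10, 17, 3), (16, 10, 32, 40), (16, 13, 11, 18), (16, 13, 17, 3), (16, 13, 32, 40), (16, 18, 11, 18), (16, 18, 17, 3), (16, 18, 32, 40), (16, 29, 11, 18), (16, 29, 17, 3), (16, 29, 32, 40), (16, 38, 11, 18), (16, 38, 17, 3), (16, 38, 32, 40), (16, 4, 11, 18), (16, 4, 17, 3), (16, 4, 32, 40), (9, 20, 21, 20), (9, 20, 30, 34), (9, 20, 33, 16), (9, 20, 34, 5), (9, 21, 21, 20), (9, 21, 30, 34), (9, 21, 33, 16), (9, 21, 34, 5), (9, 6, 21, 20), (9, 6, 30, 34), (9, 6, 33, 16), (9, 6, 34, 5)}.
Joining (U JOIN Q) and P on F yields {(16, 10, 32, 40, 1), (16, 10, 32, 40, 21), (16, 10, 32, 40, 25), (16, 10, 32, 40, 27), (16, 13, 32, 40, 1), (16, 13, 32, 40, 21), (16, 13, 32, 40, 25), (16, 13, 32, 40, 27), (16, 18, 32, 40, 1), (16, 18, 32, 40, 21), (16, 18, 32, 40, 25), (16, 18, 32, 40, 27), (16, 29, 32, 40, 1), (16, 29, 32, 40, 21), (16, 29, 32, 40, 25), (16, 29, 32, 40, 27), (16, 38, 32, 40, 1), (16, 38, 32, 40, 21), (16, 38, 32, 40, 25), (16, 38, 32, 40, 27), (16, 4, 32, 40, 1), (16, 4, 32, 40, 21), (16, 4, 32, 40, 25), (16, 4, 32, 40, 27), (9, 20, 21, 20, 7), (9, 20, 33, 16, 8), (9, 20, 34, 5, 23), (9, 21, 21, 20, 7), (9, 21, 33, 16, 8), (9, 21, 34, 5, 23), (9, 6, 21, 20, 7), (9, 6, 33, 16, 8), (9, 6, 34, 5, 23)}.
Apply σ_{C = 9}; surviving tuples: {(9, 20, 21, 20, 7), (9, 20, 33, 16, 8), (9, 20, 34, 5, 23), (9, 21, 21, 20, 7), (9, 21, 33, 16, 8), (9, 21, 34, 5, 23), (9, 6, 21, 20, 7), (9, 6, 33, 16, 8), (9, 6, 34, 5, 23)}
π[A, G, F]: project onto (A, G, F) → {(16, 20, 33), (16, 21, 33), (16, 6, 33), (20, 20, 21), (20, 21, 21), (20, 6, 21), (5, 20, 34), (5, 21, 34), (5, 6, 34)}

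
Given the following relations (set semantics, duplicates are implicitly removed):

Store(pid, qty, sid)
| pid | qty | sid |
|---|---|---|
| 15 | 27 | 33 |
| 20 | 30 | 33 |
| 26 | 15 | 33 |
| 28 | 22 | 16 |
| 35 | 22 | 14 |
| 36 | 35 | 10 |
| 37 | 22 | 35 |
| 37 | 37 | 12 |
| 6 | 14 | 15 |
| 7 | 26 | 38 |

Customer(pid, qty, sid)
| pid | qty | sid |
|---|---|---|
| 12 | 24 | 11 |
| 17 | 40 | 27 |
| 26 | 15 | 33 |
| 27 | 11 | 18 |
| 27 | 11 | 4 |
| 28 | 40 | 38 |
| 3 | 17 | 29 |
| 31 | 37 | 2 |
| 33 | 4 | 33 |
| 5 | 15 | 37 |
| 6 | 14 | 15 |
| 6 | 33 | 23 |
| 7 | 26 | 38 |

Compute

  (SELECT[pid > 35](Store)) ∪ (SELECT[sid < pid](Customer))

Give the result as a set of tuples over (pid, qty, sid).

{(12, 24, 11), (27, 11, 18), (27, 11, 4), (31, 37, 2), (36, 35, 10), (37, 22, 35), (37, 37, 12)}

Apply σ_{pid > 35}; surviving tuples: {(36, 35, 10), (37, 22, 35), (37, 37, 12)}
Apply σ_{sid < pid}; surviving tuples: {(12, 24, 11), (27, 11, 18), (27, 11, 4), (31, 37, 2)}
Union: {(36, 35, 10), (37, 22, 35), (37, 37, 12)} with {(12, 24, 11), (27, 11, 18), (27, 11, 4), (31, 37, 2)} → {(12, 24, 11), (27, 11, 18), (27, 11, 4), (31, 37, 2), (36, 35, 10), (37, 22, 35), (37, 37, 12)}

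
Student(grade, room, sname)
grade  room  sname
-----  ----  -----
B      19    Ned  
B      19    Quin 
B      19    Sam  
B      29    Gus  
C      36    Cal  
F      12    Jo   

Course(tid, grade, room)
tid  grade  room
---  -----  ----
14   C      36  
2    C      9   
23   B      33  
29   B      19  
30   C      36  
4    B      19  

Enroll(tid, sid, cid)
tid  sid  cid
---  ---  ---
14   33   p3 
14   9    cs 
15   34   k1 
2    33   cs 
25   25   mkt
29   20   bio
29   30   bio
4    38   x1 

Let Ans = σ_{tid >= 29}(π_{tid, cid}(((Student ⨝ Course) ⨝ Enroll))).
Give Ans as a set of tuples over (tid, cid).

{(29, bio)}

Natural join on grade, room: {(B, 19, Ned, 29), (B, 19, Ned, 4), (B, 19, Quin, 29), (B, 19, Quin, 4), (B, 19, Sam, 29), (B, 19, Sam, 4), (C, 36, Cal, 14), (C, 36, Cal, 30)}
Natural join on tid: {(B, 19, Ned, 29, 20, bio), (B, 19, Ned, 29, 30, bio), (B, 19, Ned, 4, 38, x1), (B, 19, Quin, 29, 20, bio), (B, 19, Quin, 29, 30, bio), (B, 19, Quin, 4, 38, x1), (B, 19, Sam, 29, 20, bio), (B, 19, Sam, 29, 30, bio), (B, 19, Sam, 4, 38, x1), (C, 36, Cal, 14, 33, p3), (C, 36, Cal, 14, 9, cs)}
π_{tid, cid} gives {(14, cs), (14, p3), (29, bio), (4, x1)} (7 duplicate(s) eliminated).
Selection tid >= 29: {(29, bio)}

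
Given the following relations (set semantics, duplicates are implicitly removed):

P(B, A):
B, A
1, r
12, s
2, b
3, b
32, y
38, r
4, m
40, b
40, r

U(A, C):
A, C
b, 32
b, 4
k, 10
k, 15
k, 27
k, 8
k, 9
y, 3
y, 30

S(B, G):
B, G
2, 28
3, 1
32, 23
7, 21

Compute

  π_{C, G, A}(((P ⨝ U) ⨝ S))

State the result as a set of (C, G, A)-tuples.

Natural join on A: {(2, b, 32), (2, b, 4), (3, b, 32), (3, b, 4), (32, y, 3), (32, y, 30), (40, b, 32), (40, b, 4)}
Natural join on B: {(2, b, 32, 28), (2, b, 4, 28), (3, b, 32, 1), (3, b, 4, 1), (32, y, 3, 23), (32, y, 30, 23)}
π[C, G, A]: project onto (C, G, A) → {(3, 23, y), (30, 23, y), (32, 1, b), (32, 28, b), (4, 1, b), (4, 28, b)}

{(3, 23, y), (30, 23, y), (32, 1, b), (32, 28, b), (4, 1, b), (4, 28, b)}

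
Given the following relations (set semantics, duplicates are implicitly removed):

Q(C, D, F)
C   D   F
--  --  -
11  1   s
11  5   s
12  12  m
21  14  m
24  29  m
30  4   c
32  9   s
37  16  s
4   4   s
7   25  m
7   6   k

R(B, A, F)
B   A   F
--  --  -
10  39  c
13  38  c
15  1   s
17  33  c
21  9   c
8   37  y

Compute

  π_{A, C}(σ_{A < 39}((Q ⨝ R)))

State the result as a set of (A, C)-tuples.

Q ⋈ R (natural join on F): {(11, 1, s, 15, 1), (11, 5, s, 15, 1), (30, 4, c, 10, 39), (30, 4, c, 13, 38), (30, 4, c, 17, 33), (30, 4, c, 21, 9), (32, 9, s, 15, 1), (37, 16, s, 15, 1), (4, 4, s, 15, 1)}
Apply σ_{A < 39}; surviving tuples: {(11, 1, s, 15, 1), (11, 5, s, 15, 1), (30, 4, c, 13, 38), (30, 4, c, 17, 33), (30, 4, c, 21, 9), (32, 9, s, 15, 1), (37, 16, s, 15, 1), (4, 4, s, 15, 1)}
π[A, C]: project onto (A, C) (1 duplicate(s) eliminated) → {(1, 11), (1, 32), (1, 37), (1, 4), (33, 30), (38, 30), (9, 30)}

{(1, 11), (1, 32), (1, 37), (1, 4), (33, 30), (38, 30), (9, 30)}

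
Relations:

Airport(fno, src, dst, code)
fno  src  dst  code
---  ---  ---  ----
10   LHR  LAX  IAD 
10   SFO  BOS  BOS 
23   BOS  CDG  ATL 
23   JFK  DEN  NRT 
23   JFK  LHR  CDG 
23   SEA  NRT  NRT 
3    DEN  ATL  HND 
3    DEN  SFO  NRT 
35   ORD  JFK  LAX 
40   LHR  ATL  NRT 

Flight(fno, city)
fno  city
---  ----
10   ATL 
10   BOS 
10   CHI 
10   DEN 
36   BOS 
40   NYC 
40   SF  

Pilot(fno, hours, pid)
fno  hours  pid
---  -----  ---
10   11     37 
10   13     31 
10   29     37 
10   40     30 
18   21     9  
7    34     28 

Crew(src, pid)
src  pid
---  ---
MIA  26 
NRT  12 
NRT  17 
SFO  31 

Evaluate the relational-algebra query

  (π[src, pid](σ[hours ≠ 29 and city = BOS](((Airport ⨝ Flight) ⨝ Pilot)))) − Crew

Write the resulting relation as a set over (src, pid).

Joining Airport and Flight on fno yields {(10, LHR, LAX, IAD, ATL), (10, LHR, LAX, IAD, BOS), (10, LHR, LAX, IAD, CHI), (10, LHR, LAX, IAD, DEN), (10, SFO, BOS, BOS, ATL), (10, SFO, BOS, BOS, BOS), (10, SFO, BOS, BOS, CHI), (10, SFO, BOS, BOS, DEN), (40, LHR, ATL, NRT, NYC), (40, LHR, ATL, NRT, SF)}.
Joining (Airport ⨝ Flight) and Pilot on fno yields {(10, LHR, LAX, IAD, ATL, 11, 37), (10, LHR, LAX, IAD, ATL, 13, 31), (10, LHR, LAX, IAD, ATL, 29, 37), (10, LHR, LAX, IAD, ATL, 40, 30), (10, LHR, LAX, IAD, BOS, 11, 37), (10, LHR, LAX, IAD, BOS, 13, 31), (10, LHR, LAX, IAD, BOS, 29, 37), (10, LHR, LAX, IAD, BOS, 40, 30), (10, LHR, LAX, IAD, CHI, 11, 37), (10, LHR, LAX, IAD, CHI, 13, 31), (10, LHR, LAX, IAD, CHI, 29, 37), (10, LHR, LAX, IAD, CHI, 40, 30), (10, LHR, LAX, IAD, DEN, 11, 37), (10, LHR, LAX, IAD, DEN, 13, 31), (10, LHR, LAX, IAD, DEN, 29, 37), (10, LHR, LAX, IAD, DEN, 40, 30), (10, SFO, BOS, BOS, ATL, 11, 37), (10, SFO, BOS, BOS, ATL, 13, 31), (10, SFO, BOS, BOS, ATL, 29, 37), (10, SFO, BOS, BOS, ATL, 40, 30), (10, SFO, BOS, BOS, BOS, 11, 37), (10, SFO, BOS, BOS, BOS, 13, 31), (10, SFO, BOS, BOS, BOS, 29, 37), (10, SFO, BOS, BOS, BOS, 40, 30), (10, SFO, BOS, BOS, CHI, 11, 37), (10, SFO, BOS, BOS, CHI, 13, 31), (10, SFO, BOS, BOS, CHI, 29, 37), (10, SFO, BOS, BOS, CHI, 40, 30), (10, SFO, BOS, BOS, DEN, 11, 37), (10, SFO, BOS, BOS, DEN, 13, 31), (10, SFO, BOS, BOS, DEN, 29, 37), (10, SFO, BOS, BOS, DEN, 40, 30)}.
σ[hours ≠ 29 and city = BOS]: keep tuples satisfying hours ≠ 29 and city = BOS → {(10, LHR, LAX, IAD, BOS, 11, 37), (10, LHR, LAX, IAD, BOS, 13, 31), (10, LHR, LAX, IAD, BOS, 40, 30), (10, SFO, BOS, BOS, BOS, 11, 37), (10, SFO, BOS, BOS, BOS, 13, 31), (10, SFO, BOS, BOS, BOS, 40, 30)}
π[src, pid]: project onto (src, pid) → {(LHR, 30), (LHR, 31), (LHR, 37), (SFO, 30), (SFO, 31), (SFO, 37)}
Difference: {(LHR, 30), (LHR, 31), (LHR, 37), (SFO, 30), (SFO, 31), (SFO, 37)} with {(MIA, 26), (NRT, 12), (NRT, 17), (SFO, 31)} → {(LHR, 30), (LHR, 31), (LHR, 37), (SFO, 30), (SFO, 37)}

{(LHR, 30), (LHR, 31), (LHR, 37), (SFO, 30), (SFO, 37)}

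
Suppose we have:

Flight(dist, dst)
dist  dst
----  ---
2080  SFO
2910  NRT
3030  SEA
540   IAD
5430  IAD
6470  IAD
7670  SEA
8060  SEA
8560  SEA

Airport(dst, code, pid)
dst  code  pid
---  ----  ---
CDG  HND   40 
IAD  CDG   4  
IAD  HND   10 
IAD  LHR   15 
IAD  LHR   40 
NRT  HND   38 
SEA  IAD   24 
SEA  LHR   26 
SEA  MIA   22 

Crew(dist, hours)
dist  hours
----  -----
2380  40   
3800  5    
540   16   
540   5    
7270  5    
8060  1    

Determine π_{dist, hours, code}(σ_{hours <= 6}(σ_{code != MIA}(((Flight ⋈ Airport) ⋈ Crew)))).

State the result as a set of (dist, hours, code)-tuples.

{(540, 5, CDG), (540, 5, HND), (540, 5, LHR), (8060, 1, IAD), (8060, 1, LHR)}

Joining Flight and Airport on dst yields {(2910, NRT, HND, 38), (3030, SEA, IAD, 24), (3030, SEA, LHR, 26), (3030, SEA, MIA, 22), (540, IAD, CDG, 4), (540, IAD, HND, 10), (540, IAD, LHR, 15), (540, IAD, LHR, 40), (5430, IAD, CDG, 4), (5430, IAD, HND, 10), (5430, IAD, LHR, 15), (5430, IAD, LHR, 40), (6470, IAD, CDG, 4), (6470, IAD, HND, 10), (6470, IAD, LHR, 15), (6470, IAD, LHR, 40), (7670, SEA, IAD, 24), (7670, SEA, LHR, 26), (7670, SEA, MIA, 22), (8060, SEA, IAD, 24), (8060, SEA, LHR, 26), (8060, SEA, MIA, 22), (8560, SEA, IAD, 24), (8560, SEA, LHR, 26), (8560, SEA, MIA, 22)}.
Joining (Flight ⋈ Airport) and Crew on dist yields {(540, IAD, CDG, 4, 16), (540, IAD, CDG, 4, 5), (540, IAD, HND, 10, 16), (540, IAD, HND, 10, 5), (540, IAD, LHR, 15, 16), (540, IAD, LHR, 15, 5), (540, IAD, LHR, 40, 16), (540, IAD, LHR, 40, 5), (8060, SEA, IAD, 24, 1), (8060, SEA, LHR, 26, 1), (8060, SEA, MIA, 22, 1)}.
σ[code != MIA]: keep tuples satisfying code != MIA → {(540, IAD, CDG, 4, 16), (540, IAD, CDG, 4, 5), (540, IAD, HND, 10, 16), (540, IAD, HND, 10, 5), (540, IAD, LHR, 15, 16), (540, IAD, LHR, 15, 5), (540, IAD, LHR, 40, 16), (540, IAD, LHR, 40, 5), (8060, SEA, IAD, 24, 1), (8060, SEA, LHR, 26, 1)}
σ[hours <= 6]: keep tuples satisfying hours <= 6 → {(540, IAD, CDG, 4, 5), (540, IAD, HND, 10, 5), (540, IAD, LHR, 15, 5), (540, IAD, LHR, 40, 5), (8060, SEA, IAD, 24, 1), (8060, SEA, LHR, 26, 1)}
π[dist, hours, code]: project onto (dist, hours, code) (1 duplicate(s) eliminated) → {(540, 5, CDG), (540, 5, HND), (540, 5, LHR), (8060, 1, IAD), (8060, 1, LHR)}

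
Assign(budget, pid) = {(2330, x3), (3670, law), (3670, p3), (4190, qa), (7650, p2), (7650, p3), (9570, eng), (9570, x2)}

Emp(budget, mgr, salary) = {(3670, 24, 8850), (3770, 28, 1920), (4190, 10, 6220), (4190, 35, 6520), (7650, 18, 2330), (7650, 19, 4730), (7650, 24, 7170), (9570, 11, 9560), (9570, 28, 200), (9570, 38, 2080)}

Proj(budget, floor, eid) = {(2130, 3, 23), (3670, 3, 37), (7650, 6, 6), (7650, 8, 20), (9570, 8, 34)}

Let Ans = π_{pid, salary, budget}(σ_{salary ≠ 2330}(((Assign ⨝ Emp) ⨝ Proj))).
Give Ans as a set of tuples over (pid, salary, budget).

Joining Assign and Emp on budget yields {(3670, law, 24, 8850), (3670, p3, 24, 8850), (4190, qa, 10, 6220), (4190, qa, 35, 6520), (7650, p2, 18, 2330), (7650, p2, 19, 4730), (7650, p2, 24, 7170), (7650, p3, 18, 2330), (7650, p3, 19, 4730), (7650, p3, 24, 7170), (9570, eng, 11, 9560), (9570, eng, 28, 200), (9570, eng, 38, 2080), (9570, x2, 11, 9560), (9570, x2, 28, 200), (9570, x2, 38, 2080)}.
Joining (Assign ⨝ Emp) and Proj on budget yields {(3670, law, 24, 8850, 3, 37), (3670, p3, 24, 8850, 3, 37), (7650, p2, 18, 2330, 6, 6), (7650, p2, 18, 2330, 8, 20), (7650, p2, 19, 4730, 6, 6), (7650, p2, 19, 4730, 8, 20), (7650, p2, 24, 7170, 6, 6), (7650, p2, 24, 7170, 8, 20), (7650, p3, 18, 2330, 6, 6), (7650, p3, 18, 2330, 8, 20), (7650, p3, 19, 4730, 6, 6), (7650, p3, 19, 4730, 8, 20), (7650, p3, 24, 7170, 6, 6), (7650, p3, 24, 7170, 8, 20), (9570, eng, 11, 9560, 8, 34), (9570, eng, 28, 200, 8, 34), (9570, eng, 38, 2080, 8, 34), (9570, x2, 11, 9560, 8, 34), (9570, x2, 28, 200, 8, 34), (9570, x2, 38, 2080, 8, 34)}.
Filtering on salary ≠ 2330 leaves {(3670, law, 24, 8850, 3, 37), (3670, p3, 24, 8850, 3, 37), (7650, p2, 19, 4730, 6, 6), (7650, p2, 19, 4730, 8, 20), (7650, p2, 24, 7170, 6, 6), (7650, p2, 24, 7170, 8, 20), (7650, p3, 19, 4730, 6, 6), (7650, p3, 19, 4730, 8, 20), (7650, p3, 24, 7170, 6, 6), (7650, p3, 24, 7170, 8, 20), (9570, eng, 11, 9560, 8, 34), (9570, eng, 28, 200, 8, 34), (9570, eng, 38, 2080, 8, 34), (9570, x2, 11, 9560, 8, 34), (9570, x2, 28, 200, 8, 34), (9570, x2, 38, 2080, 8, 34)}.
π[pid, salary, budget]: project onto (pid, salary, budget) (4 duplicate(s) eliminated) → {(eng, 200, 9570), (eng, 2080, 9570), (eng, 9560, 9570), (law, 8850, 3670), (p2, 4730, 7650), (p2, 7170, 7650), (p3, 4730, 7650), (p3, 7170, 7650), (p3, 8850, 3670), (x2, 200, 9570), (x2, 2080, 9570), (x2, 9560, 9570)}

{(eng, 200, 9570), (eng, 2080, 9570), (eng, 9560, 9570), (law, 8850, 3670), (p2, 4730, 7650), (p2, 7170, 7650), (p3, 4730, 7650), (p3, 7170, 7650), (p3, 8850, 3670), (x2, 200, 9570), (x2, 2080, 9570), (x2, 9560, 9570)}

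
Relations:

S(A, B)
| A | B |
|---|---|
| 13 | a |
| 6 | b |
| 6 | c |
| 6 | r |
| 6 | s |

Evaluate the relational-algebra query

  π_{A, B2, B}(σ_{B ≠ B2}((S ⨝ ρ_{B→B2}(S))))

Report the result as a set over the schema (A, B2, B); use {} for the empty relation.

ρ[B→B2]: schema becomes (A, B2); tuples unchanged.
Natural join on A: {(13, a, a), (6, b, b), (6, b, c), (6, b, r), (6, b, s), (6, c, b), (6, c, c), (6, c, r), (6, c, s), (6, r, b), (6, r, c), (6, r, r), (6, r, s), (6, s, b), (6, s, c), (6, s, r), (6, s, s)}
σ[B ≠ B2]: keep tuples satisfying B ≠ B2 → {(6, b, c), (6, b, r), (6, b, s), (6, c, b), (6, c, r), (6, c, s), (6, r, b), (6, r, c), (6, r, s), (6, s, b), (6, s, c), (6, s, r)}
Keep only column(s) A, B2, B: {(6, b, c), (6, b, r), (6, b, s), (6, c, b), (6, c, r), (6, c, s), (6, r, b), (6, r, c), (6, r, s), (6, s, b), (6, s, c), (6, s, r)}

{(6, b, c), (6, b, r), (6, b, s), (6, c, b), (6, c, r), (6, c, s), (6, r, b), (6, r, c), (6, r, s), (6, s, b), (6, s, c), (6, s, r)}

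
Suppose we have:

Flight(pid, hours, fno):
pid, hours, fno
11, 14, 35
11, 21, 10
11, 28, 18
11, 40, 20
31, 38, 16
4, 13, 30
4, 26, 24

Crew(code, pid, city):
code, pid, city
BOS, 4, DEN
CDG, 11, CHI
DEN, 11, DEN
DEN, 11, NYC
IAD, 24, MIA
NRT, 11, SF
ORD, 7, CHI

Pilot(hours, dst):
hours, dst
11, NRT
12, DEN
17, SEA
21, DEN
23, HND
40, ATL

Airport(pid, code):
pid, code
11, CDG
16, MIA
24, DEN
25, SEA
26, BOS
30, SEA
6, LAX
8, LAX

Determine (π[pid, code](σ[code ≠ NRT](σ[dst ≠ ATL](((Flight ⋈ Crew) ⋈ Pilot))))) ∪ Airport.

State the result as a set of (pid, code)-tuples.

{(11, CDG), (11, DEN), (16, MIA), (24, DEN), (25, SEA), (26, BOS), (30, SEA), (6, LAX), (8, LAX)}

Joining Flight and Crew on pid yields {(11, 14, 35, CDG, CHI), (11, 14, 35, DEN, DEN), (11, 14, 35, DEN, NYC), (11, 14, 35, NRT, SF), (11, 21, 10, CDG, CHI), (11, 21, 10, DEN, DEN), (11, 21, 10, DEN, NYC), (11, 21, 10, NRT, SF), (11, 28, 18, CDG, CHI), (11, 28, 18, DEN, DEN), (11, 28, 18, DEN, NYC), (11, 28, 18, NRT, SF), (11, 40, 20, CDG, CHI), (11, 40, 20, DEN, DEN), (11, 40, 20, DEN, NYC), (11, 40, 20, NRT, SF), (4, 13, 30, BOS, DEN), (4, 26, 24, BOS, DEN)}.
Joining (Flight ⋈ Crew) and Pilot on hours yields {(11, 21, 10, CDG, CHI, DEN), (11, 21, 10, DEN, DEN, DEN), (11, 21, 10, DEN, NYC, DEN), (11, 21, 10, NRT, SF, DEN), (11, 40, 20, CDG, CHI, ATL), (11, 40, 20, DEN, DEN, ATL), (11, 40, 20, DEN, NYC, ATL), (11, 40, 20, NRT, SF, ATL)}.
Filtering on dst ≠ ATL leaves {(11, 21, 10, CDG, CHI, DEN), (11, 21, 10, DEN, DEN, DEN), (11, 21, 10, DEN, NYC, DEN), (11, 21, 10, NRT, SF, DEN)}.
Filtering on code ≠ NRT leaves {(11, 21, 10, CDG, CHI, DEN), (11, 21, 10, DEN, DEN, DEN), (11, 21, 10, DEN, NYC, DEN)}.
Keep only column(s) pid, code (1 duplicate(s) eliminated): {(11, CDG), (11, DEN)}
Taking the union: {(11, CDG), (11, DEN), (16, MIA), (24, DEN), (25, SEA), (26, BOS), (30, SEA), (6, LAX), (8, LAX)}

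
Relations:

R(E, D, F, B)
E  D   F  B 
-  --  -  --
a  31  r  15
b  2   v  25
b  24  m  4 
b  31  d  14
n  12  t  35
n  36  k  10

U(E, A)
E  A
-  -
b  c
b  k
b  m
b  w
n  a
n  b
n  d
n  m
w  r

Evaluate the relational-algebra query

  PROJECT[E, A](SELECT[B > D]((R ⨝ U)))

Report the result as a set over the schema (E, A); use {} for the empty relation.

{(b, c), (b, k), (b, m), (b, w), (n, a), (n, b), (n, d), (n, m)}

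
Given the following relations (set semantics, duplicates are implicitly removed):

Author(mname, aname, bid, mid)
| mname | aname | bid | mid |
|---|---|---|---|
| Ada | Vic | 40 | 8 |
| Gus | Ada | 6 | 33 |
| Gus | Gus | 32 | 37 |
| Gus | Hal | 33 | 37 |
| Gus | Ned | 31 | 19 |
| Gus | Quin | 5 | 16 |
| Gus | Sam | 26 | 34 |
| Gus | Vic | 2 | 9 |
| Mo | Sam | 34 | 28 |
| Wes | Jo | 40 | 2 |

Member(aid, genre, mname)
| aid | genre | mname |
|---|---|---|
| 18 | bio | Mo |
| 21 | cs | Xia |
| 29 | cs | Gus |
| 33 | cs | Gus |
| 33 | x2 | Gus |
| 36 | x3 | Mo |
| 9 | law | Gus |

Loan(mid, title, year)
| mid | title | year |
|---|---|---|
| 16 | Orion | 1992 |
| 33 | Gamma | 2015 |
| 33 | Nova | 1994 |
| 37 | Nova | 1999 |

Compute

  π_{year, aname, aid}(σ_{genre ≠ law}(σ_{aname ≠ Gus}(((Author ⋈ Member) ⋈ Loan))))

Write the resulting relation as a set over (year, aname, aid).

{(1992, Quin, 29), (1992, Quin, 33), (1994, Ada, 29), (1994, Ada, 33), (1999, Hal, 29), (1999, Hal, 33), (2015, Ada, 29), (2015, Ada, 33)}

Joining Author and Member on mname yields {(Gus, Ada, 6, 33, 29, cs), (Gus, Ada, 6, 33, 33, cs), (Gus, Ada, 6, 33, 33, x2), (Gus, Ada, 6, 33, 9, law), (Gus, Gus, 32, 37, 29, cs), (Gus, Gus, 32, 37, 33, cs), (Gus, Gus, 32, 37, 33, x2), (Gus, Gus, 32, 37, 9, law), (Gus, Hal, 33, 37, 29, cs), (Gus, Hal, 33, 37, 33, cs), (Gus, Hal, 33, 37, 33, x2), (Gus, Hal, 33, 37, 9, law), (Gus, Ned, 31, 19, 29, cs), (Gus, Ned, 31, 19, 33, cs), (Gus, Ned, 31, 19, 33, x2), (Gus, Ned, 31, 19, 9, law), (Gus, Quin, 5, 16, 29, cs), (Gus, Quin, 5, 16, 33, cs), (Gus, Quin, 5, 16, 33, x2), (Gus, Quin, 5, 16, 9, law), (Gus, Sam, 26, 34, 29, cs), (Gus, Sam, 26, 34, 33, cs), (Gus, Sam, 26, 34, 33, x2), (Gus, Sam, 26, 34, 9, law), (Gus, Vic, 2, 9, 29, cs), (Gus, Vic, 2, 9, 33, cs), (Gus, Vic, 2, 9, 33, x2), (Gus, Vic, 2, 9, 9, law), (Mo, Sam, 34, 28, 18, bio), (Mo, Sam, 34, 28, 36, x3)}.
Joining (Author ⋈ Member) and Loan on mid yields {(Gus, Ada, 6, 33, 29, cs, Gamma, 2015), (Gus, Ada, 6, 33, 29, cs, Nova, 1994), (Gus, Ada, 6, 33, 33, cs, Gamma, 2015), (Gus, Ada, 6, 33, 33, cs, Nova, 1994), (Gus, Ada, 6, 33, 33, x2, Gamma, 2015), (Gus, Ada, 6, 33, 33, x2, Nova, 1994), (Gus, Ada, 6, 33, 9, law, Gamma, 2015), (Gus, Ada, 6, 33, 9, law, Nova, 1994), (Gus, Gus, 32, 37, 29, cs, Nova, 1999), (Gus, Gus, 32, 37, 33, cs, Nova, 1999), (Gus, Gus, 32, 37, 33, x2, Nova, 1999), (Gus, Gus, 32, 37, 9, law, Nova, 1999), (Gus, Hal, 33, 37, 29, cs, Nova, 1999), (Gus, Hal, 33, 37, 33, cs, Nova, 1999), (Gus, Hal, 33, 37, 33, x2, Nova, 1999), (Gus, Hal, 33, 37, 9, law, Nova, 1999), (Gus, Quin, 5, 16, 29, cs, Orion, 1992), (Gus, Quin, 5, 16, 33, cs, Orion, 1992), (Gus, Quin, 5, 16, 33, x2, Orion, 1992), (Gus, Quin, 5, 16, 9, law, Orion, 1992)}.
Selection aname ≠ Gus: {(Gus, Ada, 6, 33, 29, cs, Gamma, 2015), (Gus, Ada, 6, 33, 29, cs, Nova, 1994), (Gus, Ada, 6, 33, 33, cs, Gamma, 2015), (Gus, Ada, 6, 33, 33, cs, Nova, 1994), (Gus, Ada, 6, 33, 33, x2, Gamma, 2015), (Gus, Ada, 6, 33, 33, x2, Nova, 1994), (Gus, Ada, 6, 33, 9, law, Gamma, 2015), (Gus, Ada, 6, 33, 9, law, Nova, 1994), (Gus, Hal, 33, 37, 29, cs, Nova, 1999), (Gus, Hal, 33, 37, 33, cs, Nova, 1999), (Gus, Hal, 33, 37, 33, x2, Nova, 1999), (Gus, Hal, 33, 37, 9, law, Nova, 1999), (Gus, Quin, 5, 16, 29, cs, Orion, 1992), (Gus, Quin, 5, 16, 33, cs, Orion, 1992), (Gus, Quin, 5, 16, 33, x2, Orion, 1992), (Gus, Quin, 5, 16, 9, law, Orion, 1992)}
Selection genre ≠ law: {(Gus, Ada, 6, 33, 29, cs, Gamma, 2015), (Gus, Ada, 6, 33, 29, cs, Nova, 1994), (Gus, Ada, 6, 33, 33, cs, Gamma, 2015), (Gus, Ada, 6, 33, 33, cs, Nova, 1994), (Gus, Ada, 6, 33, 33, x2, Gamma, 2015), (Gus, Ada, 6, 33, 33, x2, Nova, 1994), (Gus, Hal, 33, 37, 29, cs, Nova, 1999), (Gus, Hal, 33, 37, 33, cs, Nova, 1999), (Gus, Hal, 33, 37, 33, x2, Nova, 1999), (Gus, Quin, 5, 16, 29, cs, Orion, 1992), (Gus, Quin, 5, 16, 33, cs, Orion, 1992), (Gus, Quin, 5, 16, 33, x2, Orion, 1992)}
Projecting to year, aname, aid (4 duplicate(s) eliminated): {(1992, Quin, 29), (1992, Quin, 33), (1994, Ada, 29), (1994, Ada, 33), (1999, Hal, 29), (1999, Hal, 33), (2015, Ada, 29), (2015, Ada, 33)}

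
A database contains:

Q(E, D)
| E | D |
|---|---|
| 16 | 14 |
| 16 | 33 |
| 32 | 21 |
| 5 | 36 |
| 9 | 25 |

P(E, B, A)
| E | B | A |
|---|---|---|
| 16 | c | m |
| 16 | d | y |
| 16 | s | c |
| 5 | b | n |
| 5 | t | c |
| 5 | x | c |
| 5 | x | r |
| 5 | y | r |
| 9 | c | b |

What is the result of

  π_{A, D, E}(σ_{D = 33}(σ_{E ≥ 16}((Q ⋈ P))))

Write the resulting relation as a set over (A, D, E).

{(c, 33, 16), (m, 33, 16), (y, 33, 16)}

Joining Q and P on E yields {(16, 14, c, m), (16, 14, d, y), (16, 14, s, c), (16, 33, c, m), (16, 33, d, y), (16, 33, s, c), (5, 36, b, n), (5, 36, t, c), (5, 36, x, c), (5, 36, x, r), (5, 36, y, r), (9, 25, c, b)}.
Apply σ_{E ≥ 16}; surviving tuples: {(16, 14, c, m), (16, 14, d, y), (16, 14, s, c), (16, 33, c, m), (16, 33, d, y), (16, 33, s, c)}
Apply σ_{D = 33}; surviving tuples: {(16, 33, c, m), (16, 33, d, y), (16, 33, s, c)}
Projecting to A, D, E: {(c, 33, 16), (m, 33, 16), (y, 33, 16)}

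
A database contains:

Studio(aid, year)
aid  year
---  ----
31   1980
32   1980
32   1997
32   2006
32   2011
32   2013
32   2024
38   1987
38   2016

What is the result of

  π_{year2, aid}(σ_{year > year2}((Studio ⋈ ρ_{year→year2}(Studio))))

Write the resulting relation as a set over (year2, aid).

ρ[year→year2]: schema becomes (aid, year2); tuples unchanged.
Natural join on aid: {(31, 1980, 1980), (32, 1980, 1980), (32, 1980, 1997), (32, 1980, 2006), (32, 1980, 2011), (32, 1980, 2013), (32, 1980, 2024), (32, 1997, 1980), (32, 1997, 1997), (32, 1997, 2006), (32, 1997, 2011), (32, 1997, 2013), (32, 1997, 2024), (32, 2006, 1980), (32, 2006, 1997), (32, 2006, 2006), (32, 2006, 2011), (32, 2006, 2013), (32, 2006, 2024), (32, 2011, 1980), (32, 2011, 1997), (32, 2011, 2006), (32, 2011, 2011), (32, 2011, 2013), (32, 2011, 2024), (32, 2013, 1980), (32, 2013, 1997), (32, 2013, 2006), (32, 2013, 2011), (32, 2013, 2013), (32, 2013, 2024), (32, 2024, 1980), (32, 2024, 1997), (32, 2024, 2006), (32, 2024, 2011), (32, 2024, 2013), (32, 2024, 2024), (38, 1987, 1987), (38, 1987, 2016), (38, 2016, 1987), (38, 2016, 2016)}
Filtering on year > year2 leaves {(32, 1997, 1980), (32, 2006, 1980), (32, 2006, 1997), (32, 2011, 1980), (32, 2011, 1997), (32, 2011, 2006), (32, 2013, 1980), (32, 2013, 1997), (32, 2013, 2006), (32, 2013, 2011), (32, 2024, 1980), (32, 2024, 1997), (32, 2024, 2006), (32, 2024, 2011), (32, 2024, 2013), (38, 2016, 1987)}.
π[year2, aid]: project onto (year2, aid) (10 duplicate(s) eliminated) → {(1980, 32), (1987, 38), (1997, 32), (2006, 32), (2011, 32), (2013, 32)}

{(1980, 32), (1987, 38), (1997, 32), (2006, 32), (2011, 32), (2013, 32)}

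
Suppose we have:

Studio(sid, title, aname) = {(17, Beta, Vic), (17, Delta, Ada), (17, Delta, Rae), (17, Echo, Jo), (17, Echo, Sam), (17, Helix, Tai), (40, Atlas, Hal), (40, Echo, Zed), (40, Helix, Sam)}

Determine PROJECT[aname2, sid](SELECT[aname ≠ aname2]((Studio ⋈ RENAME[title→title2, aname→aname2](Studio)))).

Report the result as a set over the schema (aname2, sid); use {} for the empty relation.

ρ[title→title2, aname→aname2]: schema becomes (sid, title2, aname2); tuples unchanged.
Natural join on sid: {(17, Beta, Vic, Beta, Vic), (17, Beta, Vic, Delta, Ada), (17, Beta, Vic, Delta, Rae), (17, Beta, Vic, Echo, Jo), (17, Beta, Vic, Echo, Sam), (17, Beta, Vic, Helix, Tai), (17, Delta, Ada, Beta, Vic), (17, Delta, Ada, Delta, Ada), (17, Delta, Ada, Delta, Rae), (17, Delta, Ada, Echo, Jo), (17, Delta, Ada, Echo, Sam), (17, Delta, Ada, Helix, Tai), (17, Delta, Rae, Beta, Vic), (17, Delta, Rae, Delta, Ada), (17, Delta, Rae, Delta, Rae), (17, Delta, Rae, Echo, Jo), (17, Delta, Rae, Echo, Sam), (17, Delta, Rae, Helix, Tai), (17, Echo, Jo, Beta, Vic), (17, Echo, Jo, Delta, Ada), (17, Echo, Jo, Delta, Rae), (17, Echo, Jo, Echo, Jo), (17, Echo, Jo, Echo, Sam), (17, Echo, Jo, Helix, Tai), (17, Echo, Sam, Beta, Vic), (17, Echo, Sam, Delta, Ada), (17, Echo, Sam, Delta, Rae), (17, Echo, Sam, Echo, Jo), (17, Echo, Sam, Echo, Sam), (17, Echo, Sam, Helix, Tai), (17, Helix, Tai, Beta, Vic), (17, Helix, Tai, Delta, Ada), (17, Helix, Tai, Delta, Rae), (17, Helix, Tai, Echo, Jo), (17, Helix, Tai, Echo, Sam), (17, Helix, Tai, Helix, Tai), (40, Atlas, Hal, Atlas, Hal), (40, Atlas, Hal, Echo, Zed), (40, Atlas, Hal, Helix, Sam), (40, Echo, Zed, Atlas, Hal), (40, Echo, Zed, Echo, Zed), (40, Echo, Zed, Helix, Sam), (40, Helix, Sam, Atlas, Hal), (40, Helix, Sam, Echo, Zed), (40, Helix, Sam, Helix, Sam)}
Filtering on aname ≠ aname2 leaves {(17, Beta, Vic, Delta, Ada), (17, Beta, Vic, Delta, Rae), (17, Beta, Vic, Echo, Jo), (17, Beta, Vic, Echo, Sam), (17, Beta, Vic, Helix, Tai), (17, Delta, Ada, Beta, Vic), (17, Delta, Ada, Delta, Rae), (17, Delta, Ada, Echo, Jo), (17, Delta, Ada, Echo, Sam), (17, Delta, Ada, Helix, Tai), (17, Delta, Rae, Beta, Vic), (17, Delta, Rae, Delta, Ada), (17, Delta, Rae, Echo, Jo), (17, Delta, Rae, Echo, Sam), (17, Delta, Rae, Helix, Tai), (17, Echo, Jo, Beta, Vic), (17, Echo, Jo, Delta, Ada), (17, Echo, Jo, Delta, Rae), (17, Echo, Jo, Echo, Sam), (17, Echo, Jo, Helix, Tai), (17, Echo, Sam, Beta, Vic), (17, Echo, Sam, Delta, Ada), (17, Echo, Sam, Delta, Rae), (17, Echo, Sam, Echo, Jo), (17, Echo, Sam, Helix, Tai), (17, Helix, Tai, Beta, Vic), (17, Helix, Tai, Delta, Ada), (17, Helix, Tai, Delta, Rae), (17, Helix, Tai, Echo, Jo), (17, Helix, Tai, Echo, Sam), (40, Atlas, Hal, Echo, Zed), (40, Atlas, Hal, Helix, Sam), (40, Echo, Zed, Atlas, Hal), (40, Echo, Zed, Helix, Sam), (40, Helix, Sam, Atlas, Hal), (40, Helix, Sam, Echo, Zed)}.
Keep only column(s) aname2, sid (27 duplicate(s) eliminated): {(Ada, 17), (Hal, 40), (Jo, 17), (Rae, 17), (Sam, 17), (Sam, 40), (Tai, 17), (Vic, 17), (Zed, 40)}

{(Ada, 17), (Hal, 40), (Jo, 17), (Rae, 17), (Sam, 17), (Sam, 40), (Tai, 17), (Vic, 17), (Zed, 40)}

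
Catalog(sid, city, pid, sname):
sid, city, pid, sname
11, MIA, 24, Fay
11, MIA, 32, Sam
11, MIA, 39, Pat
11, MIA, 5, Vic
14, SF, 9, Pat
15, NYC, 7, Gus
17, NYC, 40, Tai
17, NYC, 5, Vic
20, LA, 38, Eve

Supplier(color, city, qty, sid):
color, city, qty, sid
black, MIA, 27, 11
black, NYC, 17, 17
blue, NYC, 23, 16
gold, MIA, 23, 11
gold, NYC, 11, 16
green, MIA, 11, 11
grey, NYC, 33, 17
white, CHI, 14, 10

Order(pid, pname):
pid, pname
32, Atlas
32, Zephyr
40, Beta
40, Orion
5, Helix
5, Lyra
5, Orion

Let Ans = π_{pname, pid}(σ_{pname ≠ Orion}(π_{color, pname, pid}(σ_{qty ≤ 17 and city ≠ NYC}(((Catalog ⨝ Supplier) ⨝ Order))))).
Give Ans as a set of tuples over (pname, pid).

Natural join on sid, city: {(11, MIA, 24, Fay, black, 27), (11, MIA, 24, Fay, gold, 23), (11, MIA, 24, Fay, green, 11), (11, MIA, 32, Sam, black, 27), (11, MIA, 32, Sam, gold, 23), (11, MIA, 32, Sam, green, 11), (11, MIA, 39, Pat, black, 27), (11, MIA, 39, Pat, gold, 23), (11, MIA, 39, Pat, green, 11), (11, MIA, 5, Vic, black, 27), (11, MIA, 5, Vic, gold, 23), (11, MIA, 5, Vic, green, 11), (17, NYC, 40, Tai, black, 17), (17, NYC, 40, Tai, grey, 33), (17, NYC, 5, Vic, black, 17), (17, NYC, 5, Vic, grey, 33)}
Natural join on pid: {(11, MIA, 32, Sam, black, 27, Atlas), (11, MIA, 32, Sam, black, 27, Zephyr), (11, MIA, 32, Sam, gold, 23, Atlas), (11, MIA, 32, Sam, gold, 23, Zephyr), (11, MIA, 32, Sam, green, 11, Atlas), (11, MIA, 32, Sam, green, 11, Zephyr), (11, MIA, 5, Vic, black, 27, Helix), (11, MIA, 5, Vic, black, 27, Lyra), (11, MIA, 5, Vic, black, 27, Orion), (11, MIA, 5, Vic, gold, 23, Helix), (11, MIA, 5, Vic, gold, 23, Lyra), (11, MIA, 5, Vic, gold, 23, Orion), (11, MIA, 5, Vic, green, 11, Helix), (11, MIA, 5, Vic, green, 11, Lyra), (11, MIA, 5, Vic, green, 11, Orion), (17, NYC, 40, Tai, black, 17, Beta), (17, NYC, 40, Tai, black, 17, Orion), (17, NYC, 40, Tai, grey, 33, Beta), (17, NYC, 40, Tai, grey, 33, Orion), (17, NYC, 5, Vic, black, 17, Helix), (17, NYC, 5, Vic, black, 17, Lyra), (17, NYC, 5, Vic, black, 17, Orion), (17, NYC, 5, Vic, grey, 33, Helix), (17, NYC, 5, Vic, grey, 33, Lyra), (17, NYC, 5, Vic, grey, 33, Orion)}
Selection qty ≤ 17 and city ≠ NYC: {(11, MIA, 32, Sam, green, 11, Atlas), (11, MIA, 32, Sam, green, 11, Zephyr), (11, MIA, 5, Vic, green, 11, Helix), (11, MIA, 5, Vic, green, 11, Lyra), (11, MIA, 5, Vic, green, 11, Orion)}
π_{color, pname, pid} gives {(green, Atlas, 32), (green, Helix, 5), (green, Lyra, 5), (green, Orion, 5), (green, Zephyr, 32)}.
Selection pname ≠ Orion: {(green, Atlas, 32), (green, Helix, 5), (green, Lyra, 5), (green, Zephyr, 32)}
π_{pname, pid} gives {(Atlas, 32), (Helix, 5), (Lyra, 5), (Zephyr, 32)}.

{(Atlas, 32), (Helix, 5), (Lyra, 5), (Zephyr, 32)}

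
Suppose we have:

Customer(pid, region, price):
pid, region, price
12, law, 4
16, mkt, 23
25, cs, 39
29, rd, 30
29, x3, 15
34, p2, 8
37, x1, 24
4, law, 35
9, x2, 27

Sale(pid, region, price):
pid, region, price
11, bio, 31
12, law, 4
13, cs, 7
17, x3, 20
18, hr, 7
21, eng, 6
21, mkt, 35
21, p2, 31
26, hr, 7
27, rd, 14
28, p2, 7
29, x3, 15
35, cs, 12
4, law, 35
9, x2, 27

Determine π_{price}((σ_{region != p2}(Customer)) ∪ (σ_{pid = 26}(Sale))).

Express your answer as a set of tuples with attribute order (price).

Filtering on region != p2 leaves {(12, law, 4), (16, mkt, 23), (25, cs, 39), (29, rd, 30), (29, x3, 15), (37, x1, 24), (4, law, 35), (9, x2, 27)}.
Filtering on pid = 26 leaves {(26, hr, 7)}.
Set union of the two operands is {(12, law, 4), (16, mkt, 23), (25, cs, 39), (26, hr, 7), (29, rd, 30), (29, x3, 15), (37, x1, 24), (4, law, 35), (9, x2, 27)}.
Keep only column(s) price: {15, 23, 24, 27, 30, 35, 39, 4, 7}

{15, 23, 24, 27, 30, 35, 39, 4, 7}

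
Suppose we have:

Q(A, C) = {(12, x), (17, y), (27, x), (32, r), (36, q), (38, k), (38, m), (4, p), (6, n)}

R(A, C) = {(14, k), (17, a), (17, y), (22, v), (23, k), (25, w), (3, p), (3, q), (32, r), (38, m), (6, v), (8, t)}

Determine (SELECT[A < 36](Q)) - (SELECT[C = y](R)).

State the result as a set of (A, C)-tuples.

Selection A < 36: {(12, x), (17, y), (27, x), (32, r), (4, p), (6, n)}
Selection C = y: {(17, y)}
Taking the difference: {(12, x), (27, x), (32, r), (4, p), (6, n)}

{(12, x), (27, x), (32, r), (4, p), (6, n)}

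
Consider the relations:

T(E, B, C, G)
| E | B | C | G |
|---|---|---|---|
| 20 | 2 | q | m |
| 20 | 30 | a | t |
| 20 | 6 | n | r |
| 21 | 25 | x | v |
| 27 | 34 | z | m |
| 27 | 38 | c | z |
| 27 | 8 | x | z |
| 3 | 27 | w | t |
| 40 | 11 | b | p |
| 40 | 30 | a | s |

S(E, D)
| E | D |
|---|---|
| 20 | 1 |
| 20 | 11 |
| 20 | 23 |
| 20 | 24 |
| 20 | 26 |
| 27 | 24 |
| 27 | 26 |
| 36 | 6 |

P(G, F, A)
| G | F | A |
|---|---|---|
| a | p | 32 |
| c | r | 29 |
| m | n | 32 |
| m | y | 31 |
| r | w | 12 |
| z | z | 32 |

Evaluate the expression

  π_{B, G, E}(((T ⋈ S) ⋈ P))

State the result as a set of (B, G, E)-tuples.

{(2, m, 20), (34, m, 27), (38, z, 27), (6, r, 20), (8, z, 27)}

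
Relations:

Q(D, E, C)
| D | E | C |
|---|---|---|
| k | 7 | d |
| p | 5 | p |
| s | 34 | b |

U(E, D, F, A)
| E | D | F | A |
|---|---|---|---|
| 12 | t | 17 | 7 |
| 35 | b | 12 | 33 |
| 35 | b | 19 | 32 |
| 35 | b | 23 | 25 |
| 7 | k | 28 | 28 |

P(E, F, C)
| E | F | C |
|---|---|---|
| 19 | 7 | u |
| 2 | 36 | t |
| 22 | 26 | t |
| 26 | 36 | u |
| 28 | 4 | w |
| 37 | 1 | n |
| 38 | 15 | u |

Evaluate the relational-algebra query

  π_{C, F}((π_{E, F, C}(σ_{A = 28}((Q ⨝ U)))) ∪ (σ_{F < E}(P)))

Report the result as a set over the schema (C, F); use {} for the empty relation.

{(d, 28), (n, 1), (u, 15), (u, 7), (w, 4)}

Natural join on D, E: {(k, 7, d, 28, 28)}
Selection A = 28: {(k, 7, d, 28, 28)}
Keep only column(s) E, F, C: {(7, 28, d)}
Selection F < E: {(19, 7, u), (28, 4, w), (37, 1, n), (38, 15, u)}
Set union of the two operands is {(19, 7, u), (28, 4, w), (37, 1, n), (38, 15, u), (7, 28, d)}.
Keep only column(s) C, F: {(d, 28), (n, 1), (u, 15), (u, 7), (w, 4)}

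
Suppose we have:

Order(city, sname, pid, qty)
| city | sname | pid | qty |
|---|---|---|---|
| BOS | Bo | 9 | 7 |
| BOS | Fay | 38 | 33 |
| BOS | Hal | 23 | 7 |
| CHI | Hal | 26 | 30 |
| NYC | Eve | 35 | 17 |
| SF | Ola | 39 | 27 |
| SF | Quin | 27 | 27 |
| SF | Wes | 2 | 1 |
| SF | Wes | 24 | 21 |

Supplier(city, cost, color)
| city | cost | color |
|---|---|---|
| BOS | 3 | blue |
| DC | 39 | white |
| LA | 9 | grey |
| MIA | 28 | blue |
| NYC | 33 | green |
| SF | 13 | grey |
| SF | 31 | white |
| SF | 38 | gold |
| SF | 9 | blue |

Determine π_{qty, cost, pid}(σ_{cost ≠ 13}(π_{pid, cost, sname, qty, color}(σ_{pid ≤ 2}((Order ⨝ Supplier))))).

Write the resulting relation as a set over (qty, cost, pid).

{(1, 31, 2), (1, 38, 2), (1, 9, 2)}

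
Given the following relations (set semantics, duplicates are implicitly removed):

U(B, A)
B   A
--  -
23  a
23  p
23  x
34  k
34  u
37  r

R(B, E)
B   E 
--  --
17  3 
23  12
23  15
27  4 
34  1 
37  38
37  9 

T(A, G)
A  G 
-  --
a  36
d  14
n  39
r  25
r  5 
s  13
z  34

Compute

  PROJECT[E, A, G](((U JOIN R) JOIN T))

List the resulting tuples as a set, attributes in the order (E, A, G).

{(12, a, 36), (15, a, 36), (38, r, 25), (38, r, 5), (9, r, 25), (9, r, 5)}

Natural join on B: {(23, a, 12), (23, a, 15), (23, p, 12), (23, p, 15), (23, x, 12), (23, x, 15), (34, k, 1), (34, u, 1), (37, r, 38), (37, r, 9)}
Natural join on A: {(23, a, 12, 36), (23, a, 15, 36), (37, r, 38, 25), (37, r, 38, 5), (37, r, 9, 25), (37, r, 9, 5)}
π_{E, A, G} gives {(12, a, 36), (15, a, 36), (38, r, 25), (38, r, 5), (9, r, 25), (9, r, 5)}.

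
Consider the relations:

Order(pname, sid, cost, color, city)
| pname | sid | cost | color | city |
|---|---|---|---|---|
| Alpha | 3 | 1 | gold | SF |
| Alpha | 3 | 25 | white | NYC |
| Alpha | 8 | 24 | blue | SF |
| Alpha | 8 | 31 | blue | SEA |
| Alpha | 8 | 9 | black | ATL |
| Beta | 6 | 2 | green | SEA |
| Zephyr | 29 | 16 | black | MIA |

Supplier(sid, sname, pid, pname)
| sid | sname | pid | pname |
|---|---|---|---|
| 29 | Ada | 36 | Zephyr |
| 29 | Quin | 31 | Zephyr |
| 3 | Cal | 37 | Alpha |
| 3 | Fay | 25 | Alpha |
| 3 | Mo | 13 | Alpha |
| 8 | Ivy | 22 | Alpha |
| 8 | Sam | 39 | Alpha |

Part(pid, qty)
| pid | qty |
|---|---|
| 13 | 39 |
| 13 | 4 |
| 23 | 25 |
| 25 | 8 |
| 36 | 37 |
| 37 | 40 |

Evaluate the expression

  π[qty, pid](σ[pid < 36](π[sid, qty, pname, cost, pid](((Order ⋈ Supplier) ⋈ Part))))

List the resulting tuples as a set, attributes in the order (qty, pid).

{(39, 13), (4, 13), (8, 25)}

Natural join on pname, sid: {(Alpha, 3, 1, gold, SF, Cal, 37), (Alpha, 3, 1, gold, SF, Fay, 25), (Alpha, 3, 1, gold, SF, Mo, 13), (Alpha, 3, 25, white, NYC, Cal, 37), (Alpha, 3, 25, white, NYC, Fay, 25), (Alpha, 3, 25, white, NYC, Mo, 13), (Alpha, 8, 24, blue, SF, Ivy, 22), (Alpha, 8, 24, blue, SF, Sam, 39), (Alpha, 8, 31, blue, SEA, Ivy, 22), (Alpha, 8, 31, blue, SEA, Sam, 39), (Alpha, 8, 9, black, ATL, Ivy, 22), (Alpha, 8, 9, black, ATL, Sam, 39), (Zephyr, 29, 16, black, MIA, Ada, 36), (Zephyr, 29, 16, black, MIA, Quin, 31)}
Natural join on pid: {(Alpha, 3, 1, gold, SF, Cal, 37, 40), (Alpha, 3, 1, gold, SF, Fay, 25, 8), (Alpha, 3, 1, gold, SF, Mo, 13, 39), (Alpha, 3, 1, gold, SF, Mo, 13, 4), (Alpha, 3, 25, white, NYC, Cal, 37, 40), (Alpha, 3, 25, white, NYC, Fay, 25, 8), (Alpha, 3, 25, white, NYC, Mo, 13, 39), (Alpha, 3, 25, white, NYC, Mo, 13, 4), (Zephyr, 29, 16, black, MIA, Ada, 36, 37)}
π_{sid, qty, pname, cost, pid} gives {(29, 37, Zephyr, 16, 36), (3, 39, Alpha, 1, 13), (3, 39, Alpha, 25, 13), (3, 4, Alpha, 1, 13), (3, 4, Alpha, 25, 13), (3, 40, Alpha, 1, 37), (3, 40, Alpha, 25, 37), (3, 8, Alpha, 1, 25), (3, 8, Alpha, 25, 25)}.
Selection pid < 36: {(3, 39, Alpha, 1, 13), (3, 39, Alpha, 25, 13), (3, 4, Alpha, 1, 13), (3, 4, Alpha, 25, 13), (3, 8, Alpha, 1, 25), (3, 8, Alpha, 25, 25)}
π_{qty, pid} gives {(39, 13), (4, 13), (8, 25)} (3 duplicate(s) eliminated).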